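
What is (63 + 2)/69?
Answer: 65/69 ≈ 0.94203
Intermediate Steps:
(63 + 2)/69 = 65*(1/69) = 65/69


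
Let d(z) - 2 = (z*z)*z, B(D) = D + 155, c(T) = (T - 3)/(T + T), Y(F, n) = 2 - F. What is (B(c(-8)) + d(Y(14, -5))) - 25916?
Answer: -439781/16 ≈ -27486.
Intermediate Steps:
c(T) = (-3 + T)/(2*T) (c(T) = (-3 + T)/((2*T)) = (-3 + T)*(1/(2*T)) = (-3 + T)/(2*T))
B(D) = 155 + D
d(z) = 2 + z³ (d(z) = 2 + (z*z)*z = 2 + z²*z = 2 + z³)
(B(c(-8)) + d(Y(14, -5))) - 25916 = ((155 + (½)*(-3 - 8)/(-8)) + (2 + (2 - 1*14)³)) - 25916 = ((155 + (½)*(-⅛)*(-11)) + (2 + (2 - 14)³)) - 25916 = ((155 + 11/16) + (2 + (-12)³)) - 25916 = (2491/16 + (2 - 1728)) - 25916 = (2491/16 - 1726) - 25916 = -25125/16 - 25916 = -439781/16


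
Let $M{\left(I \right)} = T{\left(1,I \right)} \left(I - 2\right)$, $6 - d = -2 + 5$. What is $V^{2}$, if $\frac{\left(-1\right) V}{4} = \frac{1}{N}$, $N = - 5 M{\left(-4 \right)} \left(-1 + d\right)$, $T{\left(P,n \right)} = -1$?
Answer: $\frac{1}{225} \approx 0.0044444$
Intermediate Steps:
$d = 3$ ($d = 6 - \left(-2 + 5\right) = 6 - 3 = 3$)
$M{\left(I \right)} = 2 - I$ ($M{\left(I \right)} = - (I - 2) = - (-2 + I) = 2 - I$)
$N = -60$ ($N = - 5 \left(2 - -4\right) \left(-1 + 3\right) = - 5 \left(2 + 4\right) 2 = \left(-5\right) 6 \cdot 2 = \left(-30\right) 2 = -60$)
$V = \frac{1}{15}$ ($V = - \frac{4}{-60} = \left(-4\right) \left(- \frac{1}{60}\right) = \frac{1}{15} \approx 0.066667$)
$V^{2} = \left(\frac{1}{15}\right)^{2} = \frac{1}{225}$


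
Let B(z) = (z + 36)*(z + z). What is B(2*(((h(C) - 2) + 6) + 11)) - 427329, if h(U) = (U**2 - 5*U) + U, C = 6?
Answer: -417609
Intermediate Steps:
h(U) = U**2 - 4*U
B(z) = 2*z*(36 + z) (B(z) = (36 + z)*(2*z) = 2*z*(36 + z))
B(2*(((h(C) - 2) + 6) + 11)) - 427329 = 2*(2*(((6*(-4 + 6) - 2) + 6) + 11))*(36 + 2*(((6*(-4 + 6) - 2) + 6) + 11)) - 427329 = 2*(2*(((6*2 - 2) + 6) + 11))*(36 + 2*(((6*2 - 2) + 6) + 11)) - 427329 = 2*(2*(((12 - 2) + 6) + 11))*(36 + 2*(((12 - 2) + 6) + 11)) - 427329 = 2*(2*((10 + 6) + 11))*(36 + 2*((10 + 6) + 11)) - 427329 = 2*(2*(16 + 11))*(36 + 2*(16 + 11)) - 427329 = 2*(2*27)*(36 + 2*27) - 427329 = 2*54*(36 + 54) - 427329 = 2*54*90 - 427329 = 9720 - 427329 = -417609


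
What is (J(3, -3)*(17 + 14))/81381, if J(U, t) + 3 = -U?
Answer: -62/27127 ≈ -0.0022855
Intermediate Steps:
J(U, t) = -3 - U
(J(3, -3)*(17 + 14))/81381 = ((-3 - 1*3)*(17 + 14))/81381 = ((-3 - 3)*31)*(1/81381) = -6*31*(1/81381) = -186*1/81381 = -62/27127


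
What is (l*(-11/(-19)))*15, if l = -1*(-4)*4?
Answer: 2640/19 ≈ 138.95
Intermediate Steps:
l = 16 (l = 4*4 = 16)
(l*(-11/(-19)))*15 = (16*(-11/(-19)))*15 = (16*(-11*(-1/19)))*15 = (16*(11/19))*15 = (176/19)*15 = 2640/19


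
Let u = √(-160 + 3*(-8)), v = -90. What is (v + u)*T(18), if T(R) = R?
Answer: -1620 + 36*I*√46 ≈ -1620.0 + 244.16*I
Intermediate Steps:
u = 2*I*√46 (u = √(-160 - 24) = √(-184) = 2*I*√46 ≈ 13.565*I)
(v + u)*T(18) = (-90 + 2*I*√46)*18 = -1620 + 36*I*√46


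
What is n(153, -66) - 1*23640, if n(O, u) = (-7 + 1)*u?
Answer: -23244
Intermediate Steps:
n(O, u) = -6*u
n(153, -66) - 1*23640 = -6*(-66) - 1*23640 = 396 - 23640 = -23244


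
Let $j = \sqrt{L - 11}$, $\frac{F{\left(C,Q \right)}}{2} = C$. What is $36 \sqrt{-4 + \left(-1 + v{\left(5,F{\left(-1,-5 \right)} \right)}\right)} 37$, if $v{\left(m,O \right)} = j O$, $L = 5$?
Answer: $1332 \sqrt{-5 - 2 i \sqrt{6}} \approx 1332.0 - 3262.7 i$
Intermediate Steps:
$F{\left(C,Q \right)} = 2 C$
$j = i \sqrt{6}$ ($j = \sqrt{5 - 11} = \sqrt{-6} = i \sqrt{6} \approx 2.4495 i$)
$v{\left(m,O \right)} = i O \sqrt{6}$ ($v{\left(m,O \right)} = i \sqrt{6} O = i O \sqrt{6}$)
$36 \sqrt{-4 + \left(-1 + v{\left(5,F{\left(-1,-5 \right)} \right)}\right)} 37 = 36 \sqrt{-4 - \left(1 - i 2 \left(-1\right) \sqrt{6}\right)} 37 = 36 \sqrt{-4 - \left(1 - i \left(-2\right) \sqrt{6}\right)} 37 = 36 \sqrt{-4 - \left(1 + 2 i \sqrt{6}\right)} 37 = 36 \sqrt{-5 - 2 i \sqrt{6}} \cdot 37 = 1332 \sqrt{-5 - 2 i \sqrt{6}}$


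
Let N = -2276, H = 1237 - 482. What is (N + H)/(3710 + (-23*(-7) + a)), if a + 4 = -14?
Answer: -1521/3853 ≈ -0.39476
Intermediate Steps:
H = 755
a = -18 (a = -4 - 14 = -18)
(N + H)/(3710 + (-23*(-7) + a)) = (-2276 + 755)/(3710 + (-23*(-7) - 18)) = -1521/(3710 + (161 - 18)) = -1521/(3710 + 143) = -1521/3853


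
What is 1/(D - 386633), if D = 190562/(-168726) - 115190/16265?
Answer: -274432839/106107045344974 ≈ -2.5864e-6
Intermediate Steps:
D = -2253503887/274432839 (D = 190562*(-1/168726) - 115190*1/16265 = -95281/84363 - 23038/3253 = -2253503887/274432839 ≈ -8.2115)
1/(D - 386633) = 1/(-2253503887/274432839 - 386633) = 1/(-106107045344974/274432839) = -274432839/106107045344974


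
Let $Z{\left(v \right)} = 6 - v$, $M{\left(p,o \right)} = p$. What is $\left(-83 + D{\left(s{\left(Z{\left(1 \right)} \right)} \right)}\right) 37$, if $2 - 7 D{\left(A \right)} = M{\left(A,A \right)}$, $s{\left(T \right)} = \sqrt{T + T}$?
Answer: $- \frac{21423}{7} - \frac{37 \sqrt{10}}{7} \approx -3077.1$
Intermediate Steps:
$s{\left(T \right)} = \sqrt{2} \sqrt{T}$ ($s{\left(T \right)} = \sqrt{2 T} = \sqrt{2} \sqrt{T}$)
$D{\left(A \right)} = \frac{2}{7} - \frac{A}{7}$
$\left(-83 + D{\left(s{\left(Z{\left(1 \right)} \right)} \right)}\right) 37 = \left(-83 + \left(\frac{2}{7} - \frac{\sqrt{2} \sqrt{6 - 1}}{7}\right)\right) 37 = \left(-83 + \left(\frac{2}{7} - \frac{\sqrt{2} \sqrt{5}}{7}\right)\right) 37 = \left(-83 + \left(\frac{2}{7} - \frac{\sqrt{10}}{7}\right)\right) 37 = \left(- \frac{579}{7} - \frac{\sqrt{10}}{7}\right) 37 = - \frac{21423}{7} - \frac{37 \sqrt{10}}{7}$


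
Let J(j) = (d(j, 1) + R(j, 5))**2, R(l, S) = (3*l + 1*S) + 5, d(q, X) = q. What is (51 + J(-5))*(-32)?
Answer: -4832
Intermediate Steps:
R(l, S) = 5 + S + 3*l (R(l, S) = (3*l + S) + 5 = (S + 3*l) + 5 = 5 + S + 3*l)
J(j) = (10 + 4*j)**2 (J(j) = (j + (5 + 5 + 3*j))**2 = (j + (10 + 3*j))**2 = (10 + 4*j)**2)
(51 + J(-5))*(-32) = (51 + 4*(5 + 2*(-5))**2)*(-32) = (51 + 4*(5 - 10)**2)*(-32) = (51 + 4*(-5)**2)*(-32) = (51 + 4*25)*(-32) = (51 + 100)*(-32) = 151*(-32) = -4832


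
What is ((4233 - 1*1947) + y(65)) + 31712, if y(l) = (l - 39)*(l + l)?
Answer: 37378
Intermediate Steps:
y(l) = 2*l*(-39 + l) (y(l) = (-39 + l)*(2*l) = 2*l*(-39 + l))
((4233 - 1*1947) + y(65)) + 31712 = ((4233 - 1*1947) + 2*65*(-39 + 65)) + 31712 = ((4233 - 1947) + 2*65*26) + 31712 = (2286 + 3380) + 31712 = 5666 + 31712 = 37378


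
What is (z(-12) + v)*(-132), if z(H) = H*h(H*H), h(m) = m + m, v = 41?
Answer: 450780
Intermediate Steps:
h(m) = 2*m
z(H) = 2*H³ (z(H) = H*(2*(H*H)) = H*(2*H²) = 2*H³)
(z(-12) + v)*(-132) = (2*(-12)³ + 41)*(-132) = (2*(-1728) + 41)*(-132) = (-3456 + 41)*(-132) = -3415*(-132) = 450780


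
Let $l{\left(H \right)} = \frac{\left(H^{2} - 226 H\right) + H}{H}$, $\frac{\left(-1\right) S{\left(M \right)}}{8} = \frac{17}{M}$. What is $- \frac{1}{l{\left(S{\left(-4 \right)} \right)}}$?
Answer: $\frac{1}{191} \approx 0.0052356$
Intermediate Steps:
$S{\left(M \right)} = - \frac{136}{M}$ ($S{\left(M \right)} = - 8 \frac{17}{M} = - \frac{136}{M}$)
$l{\left(H \right)} = \frac{H^{2} - 225 H}{H}$
$- \frac{1}{l{\left(S{\left(-4 \right)} \right)}} = - \frac{1}{-225 - \frac{136}{-4}} = - \frac{1}{-225 - -34} = - \frac{1}{-225 + 34} = - \frac{1}{-191} = \left(-1\right) \left(- \frac{1}{191}\right) = \frac{1}{191}$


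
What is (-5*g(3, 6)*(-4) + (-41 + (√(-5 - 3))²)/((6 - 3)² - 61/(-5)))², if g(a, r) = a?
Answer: 37393225/11236 ≈ 3328.0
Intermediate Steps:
(-5*g(3, 6)*(-4) + (-41 + (√(-5 - 3))²)/((6 - 3)² - 61/(-5)))² = (-5*3*(-4) + (-41 + (√(-5 - 3))²)/((6 - 3)² - 61/(-5)))² = (-15*(-4) + (-41 + (√(-8))²)/(3² - 61*(-⅕)))² = (60 + (-41 + (2*I*√2)²)/(9 + 61/5))² = (60 + (-41 - 8)/(106/5))² = (60 - 49*5/106)² = (60 - 245/106)² = (6115/106)² = 37393225/11236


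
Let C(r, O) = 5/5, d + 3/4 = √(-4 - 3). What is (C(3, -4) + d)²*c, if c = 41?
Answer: -4551/16 + 41*I*√7/2 ≈ -284.44 + 54.238*I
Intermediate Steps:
d = -¾ + I*√7 (d = -¾ + √(-4 - 3) = -¾ + √(-7) = -¾ + I*√7 ≈ -0.75 + 2.6458*I)
C(r, O) = 1 (C(r, O) = 5*(⅕) = 1)
(C(3, -4) + d)²*c = (1 + (-¾ + I*√7))²*41 = (¼ + I*√7)²*41 = 41*(¼ + I*√7)²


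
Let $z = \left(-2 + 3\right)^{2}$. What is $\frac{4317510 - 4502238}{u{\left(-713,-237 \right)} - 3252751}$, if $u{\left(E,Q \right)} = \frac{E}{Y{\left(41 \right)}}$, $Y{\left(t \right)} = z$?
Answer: $\frac{7697}{135561} \approx 0.056779$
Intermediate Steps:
$z = 1$ ($z = 1^{2} = 1$)
$Y{\left(t \right)} = 1$
$u{\left(E,Q \right)} = E$ ($u{\left(E,Q \right)} = \frac{E}{1} = E 1 = E$)
$\frac{4317510 - 4502238}{u{\left(-713,-237 \right)} - 3252751} = \frac{4317510 - 4502238}{-713 - 3252751} = - \frac{184728}{-713 - 3252751} = - \frac{184728}{-3253464} = \left(-184728\right) \left(- \frac{1}{3253464}\right) = \frac{7697}{135561}$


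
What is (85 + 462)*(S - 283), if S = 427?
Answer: 78768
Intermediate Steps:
(85 + 462)*(S - 283) = (85 + 462)*(427 - 283) = 547*144 = 78768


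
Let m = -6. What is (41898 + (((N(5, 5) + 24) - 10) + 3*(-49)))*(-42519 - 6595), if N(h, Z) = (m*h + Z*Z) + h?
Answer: -2051246210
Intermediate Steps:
N(h, Z) = Z**2 - 5*h (N(h, Z) = (-6*h + Z*Z) + h = (-6*h + Z**2) + h = (Z**2 - 6*h) + h = Z**2 - 5*h)
(41898 + (((N(5, 5) + 24) - 10) + 3*(-49)))*(-42519 - 6595) = (41898 + ((((5**2 - 5*5) + 24) - 10) + 3*(-49)))*(-42519 - 6595) = (41898 + ((((25 - 25) + 24) - 10) - 147))*(-49114) = (41898 + (((0 + 24) - 10) - 147))*(-49114) = (41898 + ((24 - 10) - 147))*(-49114) = (41898 + (14 - 147))*(-49114) = (41898 - 133)*(-49114) = 41765*(-49114) = -2051246210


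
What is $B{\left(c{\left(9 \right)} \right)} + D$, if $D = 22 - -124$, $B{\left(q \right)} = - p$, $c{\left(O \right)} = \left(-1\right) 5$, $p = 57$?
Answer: $89$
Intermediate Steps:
$c{\left(O \right)} = -5$
$B{\left(q \right)} = -57$ ($B{\left(q \right)} = \left(-1\right) 57 = -57$)
$D = 146$ ($D = 22 + 124 = 146$)
$B{\left(c{\left(9 \right)} \right)} + D = -57 + 146 = 89$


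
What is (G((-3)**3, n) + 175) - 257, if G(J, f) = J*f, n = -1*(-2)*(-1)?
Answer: -28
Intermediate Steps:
n = -2 (n = 2*(-1) = -2)
(G((-3)**3, n) + 175) - 257 = ((-3)**3*(-2) + 175) - 257 = (-27*(-2) + 175) - 257 = (54 + 175) - 257 = 229 - 257 = -28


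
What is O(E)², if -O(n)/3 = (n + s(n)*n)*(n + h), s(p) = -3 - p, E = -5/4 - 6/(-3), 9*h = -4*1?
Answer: 14641/4096 ≈ 3.5745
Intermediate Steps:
h = -4/9 (h = (-4*1)/9 = (⅑)*(-4) = -4/9 ≈ -0.44444)
E = ¾ (E = -5*¼ - 6*(-⅓) = -5/4 + 2 = ¾ ≈ 0.75000)
O(n) = -3*(-4/9 + n)*(n + n*(-3 - n)) (O(n) = -3*(n + (-3 - n)*n)*(n - 4/9) = -3*(n + n*(-3 - n))*(-4/9 + n) = -3*(-4/9 + n)*(n + n*(-3 - n)))
O(E)² = ((⅓)*(¾)*(-8 + 9*(¾)² + 14*(¾)))² = ((⅓)*(¾)*(-8 + 9*(9/16) + 21/2))² = ((⅓)*(¾)*(-8 + 81/16 + 21/2))² = ((⅓)*(¾)*(121/16))² = (121/64)² = 14641/4096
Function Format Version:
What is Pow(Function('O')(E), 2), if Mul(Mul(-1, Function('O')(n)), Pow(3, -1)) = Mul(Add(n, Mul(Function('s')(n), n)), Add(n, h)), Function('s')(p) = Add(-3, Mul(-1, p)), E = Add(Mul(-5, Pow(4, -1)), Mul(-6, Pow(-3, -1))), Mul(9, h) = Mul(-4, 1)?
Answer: Rational(14641, 4096) ≈ 3.5745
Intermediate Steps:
h = Rational(-4, 9) (h = Mul(Rational(1, 9), Mul(-4, 1)) = Mul(Rational(1, 9), -4) = Rational(-4, 9) ≈ -0.44444)
E = Rational(3, 4) (E = Add(Mul(-5, Rational(1, 4)), Mul(-6, Rational(-1, 3))) = Add(Rational(-5, 4), 2) = Rational(3, 4) ≈ 0.75000)
Function('O')(n) = Mul(-3, Add(Rational(-4, 9), n), Add(n, Mul(n, Add(-3, Mul(-1, n))))) (Function('O')(n) = Mul(-3, Mul(Add(n, Mul(Add(-3, Mul(-1, n)), n)), Add(n, Rational(-4, 9)))) = Mul(-3, Mul(Add(n, Mul(n, Add(-3, Mul(-1, n)))), Add(Rational(-4, 9), n))) = Mul(-3, Mul(Add(Rational(-4, 9), n), Add(n, Mul(n, Add(-3, Mul(-1, n)))))) = Mul(-3, Add(Rational(-4, 9), n), Add(n, Mul(n, Add(-3, Mul(-1, n))))))
Pow(Function('O')(E), 2) = Pow(Mul(Rational(1, 3), Rational(3, 4), Add(-8, Mul(9, Pow(Rational(3, 4), 2)), Mul(14, Rational(3, 4)))), 2) = Pow(Mul(Rational(1, 3), Rational(3, 4), Add(-8, Mul(9, Rational(9, 16)), Rational(21, 2))), 2) = Pow(Mul(Rational(1, 3), Rational(3, 4), Add(-8, Rational(81, 16), Rational(21, 2))), 2) = Pow(Mul(Rational(1, 3), Rational(3, 4), Rational(121, 16)), 2) = Pow(Rational(121, 64), 2) = Rational(14641, 4096)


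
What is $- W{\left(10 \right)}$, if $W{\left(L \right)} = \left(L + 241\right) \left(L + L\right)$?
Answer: $-5020$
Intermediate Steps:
$W{\left(L \right)} = 2 L \left(241 + L\right)$ ($W{\left(L \right)} = \left(241 + L\right) 2 L = 2 L \left(241 + L\right)$)
$- W{\left(10 \right)} = - 2 \cdot 10 \left(241 + 10\right) = - 2 \cdot 10 \cdot 251 = \left(-1\right) 5020 = -5020$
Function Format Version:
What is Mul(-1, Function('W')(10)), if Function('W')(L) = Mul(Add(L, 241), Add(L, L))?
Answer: -5020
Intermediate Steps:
Function('W')(L) = Mul(2, L, Add(241, L)) (Function('W')(L) = Mul(Add(241, L), Mul(2, L)) = Mul(2, L, Add(241, L)))
Mul(-1, Function('W')(10)) = Mul(-1, Mul(2, 10, Add(241, 10))) = Mul(-1, Mul(2, 10, 251)) = Mul(-1, 5020) = -5020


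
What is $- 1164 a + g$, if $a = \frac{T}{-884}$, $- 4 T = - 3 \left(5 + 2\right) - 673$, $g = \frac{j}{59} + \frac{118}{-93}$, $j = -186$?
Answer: $\frac{543337879}{2425254} \approx 224.03$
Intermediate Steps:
$g = - \frac{24260}{5487}$ ($g = - \frac{186}{59} + \frac{118}{-93} = \left(-186\right) \frac{1}{59} + 118 \left(- \frac{1}{93}\right) = - \frac{186}{59} - \frac{118}{93} = - \frac{24260}{5487} \approx -4.4214$)
$T = \frac{347}{2}$ ($T = - \frac{- 3 \left(5 + 2\right) - 673}{4} = - \frac{\left(-3\right) 7 - 673}{4} = - \frac{-21 - 673}{4} = \left(- \frac{1}{4}\right) \left(-694\right) = \frac{347}{2} \approx 173.5$)
$a = - \frac{347}{1768}$ ($a = \frac{347}{2 \left(-884\right)} = \frac{347}{2} \left(- \frac{1}{884}\right) = - \frac{347}{1768} \approx -0.19627$)
$- 1164 a + g = \left(-1164\right) \left(- \frac{347}{1768}\right) - \frac{24260}{5487} = \frac{100977}{442} - \frac{24260}{5487} = \frac{543337879}{2425254}$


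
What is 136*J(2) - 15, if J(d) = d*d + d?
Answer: 801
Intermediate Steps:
J(d) = d + d² (J(d) = d² + d = d + d²)
136*J(2) - 15 = 136*(2*(1 + 2)) - 15 = 136*(2*3) - 15 = 136*6 - 15 = 816 - 15 = 801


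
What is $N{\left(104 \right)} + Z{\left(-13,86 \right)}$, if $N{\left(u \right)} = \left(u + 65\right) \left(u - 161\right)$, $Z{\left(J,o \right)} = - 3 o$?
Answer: $-9891$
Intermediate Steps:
$N{\left(u \right)} = \left(-161 + u\right) \left(65 + u\right)$ ($N{\left(u \right)} = \left(65 + u\right) \left(-161 + u\right) = \left(-161 + u\right) \left(65 + u\right)$)
$N{\left(104 \right)} + Z{\left(-13,86 \right)} = \left(-10465 + 104^{2} - 9984\right) - 258 = \left(-10465 + 10816 - 9984\right) - 258 = -9633 - 258 = -9891$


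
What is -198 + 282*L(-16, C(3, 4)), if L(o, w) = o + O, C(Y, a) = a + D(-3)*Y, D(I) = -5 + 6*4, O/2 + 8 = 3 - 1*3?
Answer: -9222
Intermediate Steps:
O = -16 (O = -16 + 2*(3 - 1*3) = -16 + 2*(3 - 3) = -16 + 2*0 = -16 + 0 = -16)
D(I) = 19 (D(I) = -5 + 24 = 19)
C(Y, a) = a + 19*Y
L(o, w) = -16 + o (L(o, w) = o - 16 = -16 + o)
-198 + 282*L(-16, C(3, 4)) = -198 + 282*(-16 - 16) = -198 + 282*(-32) = -198 - 9024 = -9222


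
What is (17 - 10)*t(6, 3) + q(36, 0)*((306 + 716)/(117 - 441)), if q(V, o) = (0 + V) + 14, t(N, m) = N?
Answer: -9373/81 ≈ -115.72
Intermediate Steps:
q(V, o) = 14 + V (q(V, o) = V + 14 = 14 + V)
(17 - 10)*t(6, 3) + q(36, 0)*((306 + 716)/(117 - 441)) = (17 - 10)*6 + (14 + 36)*((306 + 716)/(117 - 441)) = 7*6 + 50*(1022/(-324)) = 42 + 50*(1022*(-1/324)) = 42 + 50*(-511/162) = 42 - 12775/81 = -9373/81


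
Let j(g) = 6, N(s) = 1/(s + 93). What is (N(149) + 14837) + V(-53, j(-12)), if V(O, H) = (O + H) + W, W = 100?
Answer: 3603381/242 ≈ 14890.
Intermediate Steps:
N(s) = 1/(93 + s)
V(O, H) = 100 + H + O (V(O, H) = (O + H) + 100 = (H + O) + 100 = 100 + H + O)
(N(149) + 14837) + V(-53, j(-12)) = (1/(93 + 149) + 14837) + (100 + 6 - 53) = (1/242 + 14837) + 53 = 3590555/242 + 53 = 3603381/242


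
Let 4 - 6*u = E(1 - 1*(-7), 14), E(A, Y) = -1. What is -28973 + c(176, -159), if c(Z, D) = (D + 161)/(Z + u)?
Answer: -30740341/1061 ≈ -28973.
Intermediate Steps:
u = ⅚ (u = ⅔ - ⅙*(-1) = ⅔ + ⅙ = ⅚ ≈ 0.83333)
c(Z, D) = (161 + D)/(⅚ + Z) (c(Z, D) = (D + 161)/(Z + ⅚) = (161 + D)/(⅚ + Z))
-28973 + c(176, -159) = -28973 + 6*(161 - 159)/(5 + 6*176) = -28973 + 6*2/(5 + 1056) = -28973 + 6*2/1061 = -28973 + 6*(1/1061)*2 = -28973 + 12/1061 = -30740341/1061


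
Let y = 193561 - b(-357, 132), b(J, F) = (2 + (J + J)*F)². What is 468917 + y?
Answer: -8881646038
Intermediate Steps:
b(J, F) = (2 + 2*F*J)² (b(J, F) = (2 + (2*J)*F)² = (2 + 2*F*J)²)
y = -8882114955 (y = 193561 - 4*(1 + 132*(-357))² = 193561 - 4*(1 - 47124)² = 193561 - 4*(-47123)² = 193561 - 4*2220577129 = 193561 - 1*8882308516 = 193561 - 8882308516 = -8882114955)
468917 + y = 468917 - 8882114955 = -8881646038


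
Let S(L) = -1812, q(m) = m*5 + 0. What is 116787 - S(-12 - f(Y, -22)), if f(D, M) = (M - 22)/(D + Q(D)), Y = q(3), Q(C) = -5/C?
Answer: 118599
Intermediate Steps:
q(m) = 5*m (q(m) = 5*m + 0 = 5*m)
Y = 15 (Y = 5*3 = 15)
f(D, M) = (-22 + M)/(D - 5/D) (f(D, M) = (M - 22)/(D - 5/D) = (-22 + M)/(D - 5/D))
116787 - S(-12 - f(Y, -22)) = 116787 - 1*(-1812) = 116787 + 1812 = 118599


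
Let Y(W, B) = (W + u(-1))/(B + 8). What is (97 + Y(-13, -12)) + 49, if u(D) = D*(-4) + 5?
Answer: 147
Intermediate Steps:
u(D) = 5 - 4*D (u(D) = -4*D + 5 = 5 - 4*D)
Y(W, B) = (9 + W)/(8 + B) (Y(W, B) = (W + (5 - 4*(-1)))/(B + 8) = (W + (5 + 4))/(8 + B) = (W + 9)/(8 + B) = (9 + W)/(8 + B))
(97 + Y(-13, -12)) + 49 = (97 + (9 - 13)/(8 - 12)) + 49 = (97 - 4/(-4)) + 49 = (97 - ¼*(-4)) + 49 = (97 + 1) + 49 = 98 + 49 = 147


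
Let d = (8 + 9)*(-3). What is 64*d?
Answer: -3264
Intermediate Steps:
d = -51 (d = 17*(-3) = -51)
64*d = 64*(-51) = -3264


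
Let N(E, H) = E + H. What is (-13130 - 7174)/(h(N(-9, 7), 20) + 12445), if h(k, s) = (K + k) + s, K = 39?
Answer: -216/133 ≈ -1.6241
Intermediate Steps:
h(k, s) = 39 + k + s (h(k, s) = (39 + k) + s = 39 + k + s)
(-13130 - 7174)/(h(N(-9, 7), 20) + 12445) = (-13130 - 7174)/((39 + (-9 + 7) + 20) + 12445) = -20304/((39 - 2 + 20) + 12445) = -20304/(57 + 12445) = -20304/12502 = -20304*1/12502 = -216/133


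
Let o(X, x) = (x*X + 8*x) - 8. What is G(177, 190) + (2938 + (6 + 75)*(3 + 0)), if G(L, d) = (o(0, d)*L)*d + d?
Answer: 50851931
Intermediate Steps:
o(X, x) = -8 + 8*x + X*x (o(X, x) = (X*x + 8*x) - 8 = (8*x + X*x) - 8 = -8 + 8*x + X*x)
G(L, d) = d + L*d*(-8 + 8*d) (G(L, d) = ((-8 + 8*d + 0*d)*L)*d + d = ((-8 + 8*d + 0)*L)*d + d = ((-8 + 8*d)*L)*d + d = (L*(-8 + 8*d))*d + d = L*d*(-8 + 8*d) + d = d + L*d*(-8 + 8*d))
G(177, 190) + (2938 + (6 + 75)*(3 + 0)) = 190*(1 + 8*177*(-1 + 190)) + (2938 + (6 + 75)*(3 + 0)) = 190*(1 + 8*177*189) + (2938 + 81*3) = 190*(1 + 267624) + (2938 + 243) = 190*267625 + 3181 = 50848750 + 3181 = 50851931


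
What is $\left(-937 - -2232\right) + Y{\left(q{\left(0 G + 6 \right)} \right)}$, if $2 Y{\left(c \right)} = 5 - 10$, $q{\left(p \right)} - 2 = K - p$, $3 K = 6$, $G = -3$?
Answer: $\frac{2585}{2} \approx 1292.5$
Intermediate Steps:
$K = 2$ ($K = \frac{1}{3} \cdot 6 = 2$)
$q{\left(p \right)} = 4 - p$ ($q{\left(p \right)} = 2 - \left(-2 + p\right) = 4 - p$)
$Y{\left(c \right)} = - \frac{5}{2}$ ($Y{\left(c \right)} = \frac{5 - 10}{2} = \frac{1}{2} \left(-5\right) = - \frac{5}{2}$)
$\left(-937 - -2232\right) + Y{\left(q{\left(0 G + 6 \right)} \right)} = \left(-937 - -2232\right) - \frac{5}{2} = \left(-937 + 2232\right) - \frac{5}{2} = 1295 - \frac{5}{2} = \frac{2585}{2}$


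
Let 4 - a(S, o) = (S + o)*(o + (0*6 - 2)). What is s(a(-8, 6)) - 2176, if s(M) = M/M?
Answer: -2175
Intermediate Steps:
a(S, o) = 4 - (-2 + o)*(S + o) (a(S, o) = 4 - (S + o)*(o + (0*6 - 2)) = 4 - (S + o)*(o + (0 - 2)) = 4 - (S + o)*(o - 2) = 4 - (S + o)*(-2 + o) = 4 - (-2 + o)*(S + o))
s(M) = 1
s(a(-8, 6)) - 2176 = 1 - 2176 = -2175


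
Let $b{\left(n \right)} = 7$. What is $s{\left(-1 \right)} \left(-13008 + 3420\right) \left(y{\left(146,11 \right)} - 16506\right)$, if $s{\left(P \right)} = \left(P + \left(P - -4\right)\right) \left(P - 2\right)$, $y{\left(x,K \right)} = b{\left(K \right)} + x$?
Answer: $-940755384$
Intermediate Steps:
$y{\left(x,K \right)} = 7 + x$
$s{\left(P \right)} = \left(-2 + P\right) \left(4 + 2 P\right)$ ($s{\left(P \right)} = \left(P + \left(P + 4\right)\right) \left(-2 + P\right) = \left(P + \left(4 + P\right)\right) \left(-2 + P\right) = \left(4 + 2 P\right) \left(-2 + P\right) = \left(-2 + P\right) \left(4 + 2 P\right)$)
$s{\left(-1 \right)} \left(-13008 + 3420\right) \left(y{\left(146,11 \right)} - 16506\right) = \left(-8 + 2 \left(-1\right)^{2}\right) \left(-13008 + 3420\right) \left(\left(7 + 146\right) - 16506\right) = \left(-8 + 2 \cdot 1\right) \left(- 9588 \left(153 - 16506\right)\right) = \left(-8 + 2\right) \left(\left(-9588\right) \left(-16353\right)\right) = \left(-6\right) 156792564 = -940755384$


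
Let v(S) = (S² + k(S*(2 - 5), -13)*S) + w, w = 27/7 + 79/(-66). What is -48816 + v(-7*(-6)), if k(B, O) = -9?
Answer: -21911431/462 ≈ -47427.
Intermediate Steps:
w = 1229/462 (w = 27*(⅐) + 79*(-1/66) = 27/7 - 79/66 = 1229/462 ≈ 2.6602)
v(S) = 1229/462 + S² - 9*S (v(S) = (S² - 9*S) + 1229/462 = 1229/462 + S² - 9*S)
-48816 + v(-7*(-6)) = -48816 + (1229/462 + (-7*(-6))² - (-63)*(-6)) = -48816 + (1229/462 + 42² - 9*42) = -48816 + (1229/462 + 1764 - 378) = -48816 + 641561/462 = -21911431/462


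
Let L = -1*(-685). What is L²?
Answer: 469225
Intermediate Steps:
L = 685
L² = 685² = 469225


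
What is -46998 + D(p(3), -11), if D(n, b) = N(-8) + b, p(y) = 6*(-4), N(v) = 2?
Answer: -47007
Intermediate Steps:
p(y) = -24
D(n, b) = 2 + b
-46998 + D(p(3), -11) = -46998 + (2 - 11) = -46998 - 9 = -47007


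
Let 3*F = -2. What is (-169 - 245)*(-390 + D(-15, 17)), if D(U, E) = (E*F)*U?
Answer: 91080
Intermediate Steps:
F = -⅔ (F = (⅓)*(-2) = -⅔ ≈ -0.66667)
D(U, E) = -2*E*U/3 (D(U, E) = (E*(-⅔))*U = (-2*E/3)*U = -2*E*U/3)
(-169 - 245)*(-390 + D(-15, 17)) = (-169 - 245)*(-390 - ⅔*17*(-15)) = -414*(-390 + 170) = -414*(-220) = 91080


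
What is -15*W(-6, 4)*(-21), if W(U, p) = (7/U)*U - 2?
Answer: 1575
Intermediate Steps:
W(U, p) = 5 (W(U, p) = 7 - 2 = 5)
-15*W(-6, 4)*(-21) = -15*5*(-21) = -75*(-21) = 1575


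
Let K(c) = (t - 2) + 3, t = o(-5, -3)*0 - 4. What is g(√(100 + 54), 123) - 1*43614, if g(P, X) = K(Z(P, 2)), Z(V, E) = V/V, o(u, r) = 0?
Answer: -43617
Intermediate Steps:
t = -4 (t = 0*0 - 4 = 0 - 4 = -4)
Z(V, E) = 1
K(c) = -3 (K(c) = (-4 - 2) + 3 = -6 + 3 = -3)
g(P, X) = -3
g(√(100 + 54), 123) - 1*43614 = -3 - 1*43614 = -3 - 43614 = -43617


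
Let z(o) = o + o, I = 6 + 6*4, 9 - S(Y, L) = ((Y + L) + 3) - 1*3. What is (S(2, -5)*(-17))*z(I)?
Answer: -12240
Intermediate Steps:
S(Y, L) = 9 - L - Y (S(Y, L) = 9 - (((Y + L) + 3) - 1*3) = 9 - (((L + Y) + 3) - 3) = 9 - ((3 + L + Y) - 3) = 9 - (L + Y) = 9 + (-L - Y) = 9 - L - Y)
I = 30 (I = 6 + 24 = 30)
z(o) = 2*o
(S(2, -5)*(-17))*z(I) = ((9 - 1*(-5) - 1*2)*(-17))*(2*30) = ((9 + 5 - 2)*(-17))*60 = (12*(-17))*60 = -204*60 = -12240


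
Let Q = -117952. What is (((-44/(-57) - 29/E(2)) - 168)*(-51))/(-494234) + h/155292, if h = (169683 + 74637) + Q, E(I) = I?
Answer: 579652906517/729130570116 ≈ 0.79499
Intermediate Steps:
h = 126368 (h = (169683 + 74637) - 117952 = 244320 - 117952 = 126368)
(((-44/(-57) - 29/E(2)) - 168)*(-51))/(-494234) + h/155292 = (((-44/(-57) - 29/2) - 168)*(-51))/(-494234) + 126368/155292 = (((-44*(-1/57) - 29*1/2) - 168)*(-51))*(-1/494234) + 126368*(1/155292) = (((44/57 - 29/2) - 168)*(-51))*(-1/494234) + 31592/38823 = ((-1565/114 - 168)*(-51))*(-1/494234) + 31592/38823 = -20717/114*(-51)*(-1/494234) + 31592/38823 = (352189/38)*(-1/494234) + 31592/38823 = -352189/18780892 + 31592/38823 = 579652906517/729130570116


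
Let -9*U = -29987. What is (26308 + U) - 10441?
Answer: 172790/9 ≈ 19199.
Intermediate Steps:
U = 29987/9 (U = -⅑*(-29987) = 29987/9 ≈ 3331.9)
(26308 + U) - 10441 = (26308 + 29987/9) - 10441 = 266759/9 - 10441 = 172790/9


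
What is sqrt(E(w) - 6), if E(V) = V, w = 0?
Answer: I*sqrt(6) ≈ 2.4495*I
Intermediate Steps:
sqrt(E(w) - 6) = sqrt(0 - 6) = sqrt(-6) = I*sqrt(6)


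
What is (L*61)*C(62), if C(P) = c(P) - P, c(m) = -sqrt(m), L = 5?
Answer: -18910 - 305*sqrt(62) ≈ -21312.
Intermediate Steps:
C(P) = -P - sqrt(P) (C(P) = -sqrt(P) - P = -P - sqrt(P))
(L*61)*C(62) = (5*61)*(-1*62 - sqrt(62)) = 305*(-62 - sqrt(62)) = -18910 - 305*sqrt(62)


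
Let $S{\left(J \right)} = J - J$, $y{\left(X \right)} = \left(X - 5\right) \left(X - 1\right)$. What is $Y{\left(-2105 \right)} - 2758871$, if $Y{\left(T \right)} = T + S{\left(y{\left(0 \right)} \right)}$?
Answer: $-2760976$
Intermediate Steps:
$y{\left(X \right)} = \left(-1 + X\right) \left(-5 + X\right)$ ($y{\left(X \right)} = \left(-5 + X\right) \left(-1 + X\right) = \left(-1 + X\right) \left(-5 + X\right)$)
$S{\left(J \right)} = 0$
$Y{\left(T \right)} = T$ ($Y{\left(T \right)} = T + 0 = T$)
$Y{\left(-2105 \right)} - 2758871 = -2105 - 2758871 = -2760976$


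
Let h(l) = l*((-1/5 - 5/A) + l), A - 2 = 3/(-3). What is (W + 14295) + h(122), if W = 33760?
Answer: 311523/5 ≈ 62305.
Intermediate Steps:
A = 1 (A = 2 + 3/(-3) = 2 + 3*(-⅓) = 2 - 1 = 1)
h(l) = l*(-26/5 + l) (h(l) = l*((-1/5 - 5/1) + l) = l*((-1*⅕ - 5*1) + l) = l*((-⅕ - 5) + l) = l*(-26/5 + l))
(W + 14295) + h(122) = (33760 + 14295) + (⅕)*122*(-26 + 5*122) = 48055 + (⅕)*122*(-26 + 610) = 48055 + (⅕)*122*584 = 48055 + 71248/5 = 311523/5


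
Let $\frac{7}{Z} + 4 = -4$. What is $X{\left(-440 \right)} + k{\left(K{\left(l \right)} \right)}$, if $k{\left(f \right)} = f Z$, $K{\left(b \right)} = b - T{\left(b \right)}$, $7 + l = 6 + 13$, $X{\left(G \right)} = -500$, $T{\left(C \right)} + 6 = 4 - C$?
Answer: $- \frac{2091}{4} \approx -522.75$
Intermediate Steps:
$T{\left(C \right)} = -2 - C$ ($T{\left(C \right)} = -6 - \left(-4 + C\right) = -2 - C$)
$Z = - \frac{7}{8}$ ($Z = \frac{7}{-4 - 4} = \frac{7}{-8} = 7 \left(- \frac{1}{8}\right) = - \frac{7}{8} \approx -0.875$)
$l = 12$ ($l = -7 + \left(6 + 13\right) = -7 + 19 = 12$)
$K{\left(b \right)} = 2 + 2 b$ ($K{\left(b \right)} = b - \left(-2 - b\right) = b + \left(2 + b\right) = 2 + 2 b$)
$k{\left(f \right)} = - \frac{7 f}{8}$ ($k{\left(f \right)} = f \left(- \frac{7}{8}\right) = - \frac{7 f}{8}$)
$X{\left(-440 \right)} + k{\left(K{\left(l \right)} \right)} = -500 - \frac{7 \left(2 + 2 \cdot 12\right)}{8} = -500 - \frac{7 \left(2 + 24\right)}{8} = -500 - \frac{91}{4} = - \frac{2091}{4}$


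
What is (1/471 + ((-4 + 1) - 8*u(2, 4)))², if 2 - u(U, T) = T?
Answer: 37503376/221841 ≈ 169.06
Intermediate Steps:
u(U, T) = 2 - T
(1/471 + ((-4 + 1) - 8*u(2, 4)))² = (1/471 + ((-4 + 1) - 8*(2 - 1*4)))² = (1/471 + (-3 - 8*(2 - 4)))² = (1/471 + (-3 - 8*(-2)))² = (1/471 + (-3 + 16))² = (1/471 + 13)² = (6124/471)² = 37503376/221841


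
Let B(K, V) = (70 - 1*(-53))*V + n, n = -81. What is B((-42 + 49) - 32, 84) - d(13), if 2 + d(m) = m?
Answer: 10240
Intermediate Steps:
B(K, V) = -81 + 123*V (B(K, V) = (70 - 1*(-53))*V - 81 = (70 + 53)*V - 81 = 123*V - 81 = -81 + 123*V)
d(m) = -2 + m
B((-42 + 49) - 32, 84) - d(13) = (-81 + 123*84) - (-2 + 13) = (-81 + 10332) - 1*11 = 10251 - 11 = 10240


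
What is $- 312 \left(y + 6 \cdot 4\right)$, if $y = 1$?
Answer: $-7800$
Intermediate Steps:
$- 312 \left(y + 6 \cdot 4\right) = - 312 \left(1 + 6 \cdot 4\right) = - 312 \left(1 + 24\right) = \left(-312\right) 25 = -7800$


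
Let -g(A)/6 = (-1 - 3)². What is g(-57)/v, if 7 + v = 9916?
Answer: -32/3303 ≈ -0.0096882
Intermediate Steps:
v = 9909 (v = -7 + 9916 = 9909)
g(A) = -96 (g(A) = -6*(-1 - 3)² = -6*(-4)² = -6*16 = -96)
g(-57)/v = -96/9909 = -96*1/9909 = -32/3303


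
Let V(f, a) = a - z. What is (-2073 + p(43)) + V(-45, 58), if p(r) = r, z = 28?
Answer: -2000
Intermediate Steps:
V(f, a) = -28 + a (V(f, a) = a - 1*28 = a - 28 = -28 + a)
(-2073 + p(43)) + V(-45, 58) = (-2073 + 43) + (-28 + 58) = -2030 + 30 = -2000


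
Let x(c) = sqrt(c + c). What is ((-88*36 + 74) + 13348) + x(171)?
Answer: 10254 + 3*sqrt(38) ≈ 10273.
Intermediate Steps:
x(c) = sqrt(2)*sqrt(c) (x(c) = sqrt(2*c) = sqrt(2)*sqrt(c))
((-88*36 + 74) + 13348) + x(171) = ((-88*36 + 74) + 13348) + sqrt(2)*sqrt(171) = ((-3168 + 74) + 13348) + sqrt(2)*(3*sqrt(19)) = (-3094 + 13348) + 3*sqrt(38) = 10254 + 3*sqrt(38)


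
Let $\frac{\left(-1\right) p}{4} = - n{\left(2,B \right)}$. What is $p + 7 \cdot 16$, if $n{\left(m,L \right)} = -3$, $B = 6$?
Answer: $100$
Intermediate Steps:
$p = -12$ ($p = - 4 \left(\left(-1\right) \left(-3\right)\right) = \left(-4\right) 3 = -12$)
$p + 7 \cdot 16 = -12 + 7 \cdot 16 = -12 + 112 = 100$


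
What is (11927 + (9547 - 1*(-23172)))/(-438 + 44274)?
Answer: 7441/7306 ≈ 1.0185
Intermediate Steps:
(11927 + (9547 - 1*(-23172)))/(-438 + 44274) = (11927 + (9547 + 23172))/43836 = (11927 + 32719)*(1/43836) = 44646*(1/43836) = 7441/7306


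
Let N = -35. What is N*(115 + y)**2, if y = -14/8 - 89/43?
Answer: -12799119515/29584 ≈ -4.3264e+5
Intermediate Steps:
y = -657/172 (y = -14*1/8 - 89*1/43 = -7/4 - 89/43 = -657/172 ≈ -3.8198)
N*(115 + y)**2 = -35*(115 - 657/172)**2 = -35*(19123/172)**2 = -35*365689129/29584 = -12799119515/29584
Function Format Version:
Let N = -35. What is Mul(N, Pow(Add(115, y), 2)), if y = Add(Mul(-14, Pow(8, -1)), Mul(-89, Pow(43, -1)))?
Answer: Rational(-12799119515, 29584) ≈ -4.3264e+5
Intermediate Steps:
y = Rational(-657, 172) (y = Add(Mul(-14, Rational(1, 8)), Mul(-89, Rational(1, 43))) = Add(Rational(-7, 4), Rational(-89, 43)) = Rational(-657, 172) ≈ -3.8198)
Mul(N, Pow(Add(115, y), 2)) = Mul(-35, Pow(Add(115, Rational(-657, 172)), 2)) = Mul(-35, Pow(Rational(19123, 172), 2)) = Mul(-35, Rational(365689129, 29584)) = Rational(-12799119515, 29584)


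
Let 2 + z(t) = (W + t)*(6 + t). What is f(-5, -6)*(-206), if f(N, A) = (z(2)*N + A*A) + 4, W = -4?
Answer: -26780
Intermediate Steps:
z(t) = -2 + (-4 + t)*(6 + t)
f(N, A) = 4 + A**2 - 18*N (f(N, A) = ((-26 + 2**2 + 2*2)*N + A*A) + 4 = ((-26 + 4 + 4)*N + A**2) + 4 = (-18*N + A**2) + 4 = (A**2 - 18*N) + 4 = 4 + A**2 - 18*N)
f(-5, -6)*(-206) = (4 + (-6)**2 - 18*(-5))*(-206) = (4 + 36 + 90)*(-206) = 130*(-206) = -26780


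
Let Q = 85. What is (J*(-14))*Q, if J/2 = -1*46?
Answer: 109480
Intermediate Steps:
J = -92 (J = 2*(-1*46) = 2*(-46) = -92)
(J*(-14))*Q = -92*(-14)*85 = 1288*85 = 109480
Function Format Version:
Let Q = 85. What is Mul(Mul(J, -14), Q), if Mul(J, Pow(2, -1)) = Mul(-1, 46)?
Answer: 109480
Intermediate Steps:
J = -92 (J = Mul(2, Mul(-1, 46)) = Mul(2, -46) = -92)
Mul(Mul(J, -14), Q) = Mul(Mul(-92, -14), 85) = Mul(1288, 85) = 109480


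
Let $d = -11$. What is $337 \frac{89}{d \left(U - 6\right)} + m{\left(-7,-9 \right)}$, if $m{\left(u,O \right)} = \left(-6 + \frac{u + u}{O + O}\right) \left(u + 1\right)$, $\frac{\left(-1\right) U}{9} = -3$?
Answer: $- \frac{7585}{77} \approx -98.506$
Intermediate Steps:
$U = 27$ ($U = \left(-9\right) \left(-3\right) = 27$)
$m{\left(u,O \right)} = \left(1 + u\right) \left(-6 + \frac{u}{O}\right)$ ($m{\left(u,O \right)} = \left(-6 + \frac{2 u}{2 O}\right) \left(1 + u\right) = \left(-6 + 2 u \frac{1}{2 O}\right) \left(1 + u\right) = \left(-6 + \frac{u}{O}\right) \left(1 + u\right) = \left(1 + u\right) \left(-6 + \frac{u}{O}\right)$)
$337 \frac{89}{d \left(U - 6\right)} + m{\left(-7,-9 \right)} = 337 \frac{89}{\left(-11\right) \left(27 - 6\right)} + \frac{-7 + \left(-7\right)^{2} - - 54 \left(1 - 7\right)}{-9} = 337 \frac{89}{\left(-11\right) 21} - \frac{-7 + 49 - \left(-54\right) \left(-6\right)}{9} = 337 \frac{89}{-231} - \frac{-7 + 49 - 324}{9} = 337 \cdot 89 \left(- \frac{1}{231}\right) - - \frac{94}{3} = 337 \left(- \frac{89}{231}\right) + \frac{94}{3} = - \frac{29993}{231} + \frac{94}{3} = - \frac{7585}{77}$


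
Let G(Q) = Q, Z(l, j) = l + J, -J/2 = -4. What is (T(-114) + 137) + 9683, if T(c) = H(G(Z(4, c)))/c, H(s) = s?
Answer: 186578/19 ≈ 9819.9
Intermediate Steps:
J = 8 (J = -2*(-4) = 8)
Z(l, j) = 8 + l (Z(l, j) = l + 8 = 8 + l)
T(c) = 12/c (T(c) = (8 + 4)/c = 12/c)
(T(-114) + 137) + 9683 = (12/(-114) + 137) + 9683 = (12*(-1/114) + 137) + 9683 = (-2/19 + 137) + 9683 = 2601/19 + 9683 = 186578/19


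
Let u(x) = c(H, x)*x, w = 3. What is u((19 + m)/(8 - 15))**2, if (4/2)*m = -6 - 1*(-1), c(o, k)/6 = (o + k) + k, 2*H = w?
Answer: 19847025/9604 ≈ 2066.5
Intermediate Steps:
H = 3/2 (H = (1/2)*3 = 3/2 ≈ 1.5000)
c(o, k) = 6*o + 12*k (c(o, k) = 6*((o + k) + k) = 6*((k + o) + k) = 6*(o + 2*k) = 6*o + 12*k)
m = -5/2 (m = (-6 - 1*(-1))/2 = (-6 + 1)/2 = (1/2)*(-5) = -5/2 ≈ -2.5000)
u(x) = x*(9 + 12*x) (u(x) = (6*(3/2) + 12*x)*x = (9 + 12*x)*x = x*(9 + 12*x))
u((19 + m)/(8 - 15))**2 = (3*((19 - 5/2)/(8 - 15))*(3 + 4*((19 - 5/2)/(8 - 15))))**2 = (3*((33/2)/(-7))*(3 + 4*((33/2)/(-7))))**2 = (3*((33/2)*(-1/7))*(3 + 4*((33/2)*(-1/7))))**2 = (3*(-33/14)*(3 + 4*(-33/14)))**2 = (3*(-33/14)*(3 - 66/7))**2 = (3*(-33/14)*(-45/7))**2 = (4455/98)**2 = 19847025/9604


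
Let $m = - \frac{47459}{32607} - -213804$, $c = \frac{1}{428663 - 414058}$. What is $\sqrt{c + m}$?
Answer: $\frac{2 \sqrt{1346899459024175627645}}{158741745} \approx 462.39$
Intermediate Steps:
$c = \frac{1}{14605} \approx 6.847 \cdot 10^{-5}$
$m = \frac{6971459569}{32607}$ ($m = \left(-47459\right) \frac{1}{32607} + 213804 = - \frac{47459}{32607} + 213804 = \frac{6971459569}{32607} \approx 2.138 \cdot 10^{5}$)
$\sqrt{c + m} = \sqrt{\frac{1}{14605} + \frac{6971459569}{32607}} = \sqrt{\frac{101818167037852}{476225235}} = \frac{2 \sqrt{1346899459024175627645}}{158741745}$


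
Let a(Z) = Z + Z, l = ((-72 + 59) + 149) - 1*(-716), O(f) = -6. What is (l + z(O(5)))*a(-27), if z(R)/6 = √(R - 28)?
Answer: -46008 - 324*I*√34 ≈ -46008.0 - 1889.2*I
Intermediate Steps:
z(R) = 6*√(-28 + R) (z(R) = 6*√(R - 28) = 6*√(-28 + R))
l = 852 (l = (-13 + 149) + 716 = 136 + 716 = 852)
a(Z) = 2*Z
(l + z(O(5)))*a(-27) = (852 + 6*√(-28 - 6))*(2*(-27)) = (852 + 6*√(-34))*(-54) = (852 + 6*(I*√34))*(-54) = (852 + 6*I*√34)*(-54) = -46008 - 324*I*√34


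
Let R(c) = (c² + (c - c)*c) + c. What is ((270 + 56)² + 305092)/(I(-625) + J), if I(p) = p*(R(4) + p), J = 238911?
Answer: 102842/154259 ≈ 0.66668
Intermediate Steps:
R(c) = c + c² (R(c) = (c² + 0*c) + c = (c² + 0) + c = c² + c = c + c²)
I(p) = p*(20 + p) (I(p) = p*(4*(1 + 4) + p) = p*(4*5 + p) = p*(20 + p))
((270 + 56)² + 305092)/(I(-625) + J) = ((270 + 56)² + 305092)/(-625*(20 - 625) + 238911) = (326² + 305092)/(-625*(-605) + 238911) = (106276 + 305092)/(378125 + 238911) = 411368/617036 = 411368*(1/617036) = 102842/154259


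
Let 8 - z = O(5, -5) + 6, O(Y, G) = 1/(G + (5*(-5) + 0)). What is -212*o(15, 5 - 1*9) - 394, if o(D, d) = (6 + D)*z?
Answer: -47232/5 ≈ -9446.4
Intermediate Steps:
O(Y, G) = 1/(-25 + G) (O(Y, G) = 1/(G + (-25 + 0)) = 1/(G - 25) = 1/(-25 + G))
z = 61/30 (z = 8 - (1/(-25 - 5) + 6) = 8 - (1/(-30) + 6) = 8 - (-1/30 + 6) = 8 - 1*179/30 = 8 - 179/30 = 61/30 ≈ 2.0333)
o(D, d) = 61/5 + 61*D/30 (o(D, d) = (6 + D)*(61/30) = 61/5 + 61*D/30)
-212*o(15, 5 - 1*9) - 394 = -212*(61/5 + (61/30)*15) - 394 = -212*(61/5 + 61/2) - 394 = -212*427/10 - 394 = -45262/5 - 394 = -47232/5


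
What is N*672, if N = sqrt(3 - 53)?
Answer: 3360*I*sqrt(2) ≈ 4751.8*I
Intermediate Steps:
N = 5*I*sqrt(2) (N = sqrt(-50) = 5*I*sqrt(2) ≈ 7.0711*I)
N*672 = (5*I*sqrt(2))*672 = 3360*I*sqrt(2)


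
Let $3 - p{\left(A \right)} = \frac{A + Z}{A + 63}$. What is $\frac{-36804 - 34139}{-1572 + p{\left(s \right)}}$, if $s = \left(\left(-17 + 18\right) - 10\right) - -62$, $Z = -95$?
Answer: $\frac{4114694}{90981} \approx 45.226$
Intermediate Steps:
$s = 53$ ($s = \left(1 - 10\right) + 62 = -9 + 62 = 53$)
$p{\left(A \right)} = 3 - \frac{-95 + A}{63 + A}$ ($p{\left(A \right)} = 3 - \frac{A - 95}{A + 63} = 3 - \frac{-95 + A}{63 + A}$)
$\frac{-36804 - 34139}{-1572 + p{\left(s \right)}} = \frac{-36804 - 34139}{-1572 + \frac{2 \left(142 + 53\right)}{63 + 53}} = - \frac{70943}{-1572 + 2 \cdot \frac{1}{116} \cdot 195} = - \frac{70943}{-1572 + \frac{195}{58}} = - \frac{70943}{- \frac{90981}{58}} = \left(-70943\right) \left(- \frac{58}{90981}\right) = \frac{4114694}{90981}$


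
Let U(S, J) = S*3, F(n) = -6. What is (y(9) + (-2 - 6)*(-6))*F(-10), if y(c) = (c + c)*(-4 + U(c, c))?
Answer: -2772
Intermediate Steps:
U(S, J) = 3*S
y(c) = 2*c*(-4 + 3*c) (y(c) = (c + c)*(-4 + 3*c) = (2*c)*(-4 + 3*c) = 2*c*(-4 + 3*c))
(y(9) + (-2 - 6)*(-6))*F(-10) = (2*9*(-4 + 3*9) + (-2 - 6)*(-6))*(-6) = (2*9*(-4 + 27) - 8*(-6))*(-6) = (2*9*23 + 48)*(-6) = (414 + 48)*(-6) = 462*(-6) = -2772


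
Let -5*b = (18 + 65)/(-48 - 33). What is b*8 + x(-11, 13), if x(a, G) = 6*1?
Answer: 3094/405 ≈ 7.6395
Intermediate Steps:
x(a, G) = 6
b = 83/405 (b = -(18 + 65)/(5*(-48 - 33)) = -83/(5*(-81)) = -83*(-1)/(5*81) = -⅕*(-83/81) = 83/405 ≈ 0.20494)
b*8 + x(-11, 13) = (83/405)*8 + 6 = 664/405 + 6 = 3094/405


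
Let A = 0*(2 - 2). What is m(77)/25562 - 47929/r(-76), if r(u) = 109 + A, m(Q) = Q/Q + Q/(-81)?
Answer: -49619024251/112843449 ≈ -439.72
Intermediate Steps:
A = 0 (A = 0*0 = 0)
m(Q) = 1 - Q/81 (m(Q) = 1 + Q*(-1/81) = 1 - Q/81)
r(u) = 109 (r(u) = 109 + 0 = 109)
m(77)/25562 - 47929/r(-76) = (1 - 1/81*77)/25562 - 47929/109 = (1 - 77/81)*(1/25562) - 47929*1/109 = (4/81)*(1/25562) - 47929/109 = 2/1035261 - 47929/109 = -49619024251/112843449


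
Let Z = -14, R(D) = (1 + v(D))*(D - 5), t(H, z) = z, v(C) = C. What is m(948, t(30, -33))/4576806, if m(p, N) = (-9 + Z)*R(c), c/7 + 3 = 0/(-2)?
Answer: -460/176031 ≈ -0.0026132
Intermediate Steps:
c = -21 (c = -21 + 7*(0/(-2)) = -21 + 7*(0*(-½)) = -21 + 7*0 = -21 + 0 = -21)
R(D) = (1 + D)*(-5 + D) (R(D) = (1 + D)*(D - 5) = (1 + D)*(-5 + D))
m(p, N) = -11960 (m(p, N) = (-9 - 14)*(-5 + (-21)² - 4*(-21)) = -23*(-5 + 441 + 84) = -23*520 = -11960)
m(948, t(30, -33))/4576806 = -11960/4576806 = -11960*1/4576806 = -460/176031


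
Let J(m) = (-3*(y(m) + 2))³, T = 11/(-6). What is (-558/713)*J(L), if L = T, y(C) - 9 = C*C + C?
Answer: 91733851/2208 ≈ 41546.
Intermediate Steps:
y(C) = 9 + C + C² (y(C) = 9 + (C*C + C) = 9 + (C² + C) = 9 + (C + C²) = 9 + C + C²)
T = -11/6 (T = 11*(-⅙) = -11/6 ≈ -1.8333)
L = -11/6 ≈ -1.8333
J(m) = (-33 - 3*m - 3*m²)³ (J(m) = (-3*((9 + m + m²) + 2))³ = (-3*(11 + m + m²))³ = (-33 - 3*m - 3*m²)³)
(-558/713)*J(L) = (-558/713)*(-27*(11 - 11/6 + (-11/6)²)³) = (-558*1/713)*(-27*(11 - 11/6 + 121/36)³) = -(-486)*(451/36)³/23 = -(-486)*91733851/(23*46656) = -18/23*(-91733851/1728) = 91733851/2208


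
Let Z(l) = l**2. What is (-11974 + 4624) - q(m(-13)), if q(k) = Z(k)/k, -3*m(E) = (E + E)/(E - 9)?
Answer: -242537/33 ≈ -7349.6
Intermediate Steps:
m(E) = -2*E/(3*(-9 + E)) (m(E) = -(E + E)/(3*(E - 9)) = -2*E/(3*(-9 + E)))
q(k) = k (q(k) = k**2/k = k)
(-11974 + 4624) - q(m(-13)) = (-11974 + 4624) - (-2)*(-13)/(-27 + 3*(-13)) = -7350 - (-2)*(-13)/(-27 - 39) = -7350 - (-2)*(-13)/(-66) = -7350 - (-2)*(-13)*(-1)/66 = -7350 - 1*(-13/33) = -7350 + 13/33 = -242537/33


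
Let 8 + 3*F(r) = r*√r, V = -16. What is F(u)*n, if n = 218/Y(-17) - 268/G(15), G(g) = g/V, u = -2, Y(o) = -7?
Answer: -213968/315 - 53492*I*√2/315 ≈ -679.26 - 240.16*I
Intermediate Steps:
F(r) = -8/3 + r^(3/2)/3 (F(r) = -8/3 + (r*√r)/3 = -8/3 + r^(3/2)/3)
G(g) = -g/16 (G(g) = g/(-16) = g*(-1/16) = -g/16)
n = 26746/105 (n = 218/(-7) - 268/((-1/16*15)) = 218*(-⅐) - 268/(-15/16) = -218/7 - 268*(-16/15) = -218/7 + 4288/15 = 26746/105 ≈ 254.72)
F(u)*n = (-8/3 + (-2)^(3/2)/3)*(26746/105) = (-8/3 + (-2*I*√2)/3)*(26746/105) = (-8/3 - 2*I*√2/3)*(26746/105) = -213968/315 - 53492*I*√2/315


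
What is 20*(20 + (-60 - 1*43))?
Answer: -1660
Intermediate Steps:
20*(20 + (-60 - 1*43)) = 20*(20 + (-60 - 43)) = 20*(20 - 103) = 20*(-83) = -1660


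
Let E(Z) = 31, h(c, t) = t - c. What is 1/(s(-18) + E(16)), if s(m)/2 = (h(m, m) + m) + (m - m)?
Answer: -⅕ ≈ -0.20000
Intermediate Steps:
s(m) = 2*m (s(m) = 2*(((m - m) + m) + (m - m)) = 2*((0 + m) + 0) = 2*(m + 0) = 2*m)
1/(s(-18) + E(16)) = 1/(2*(-18) + 31) = 1/(-36 + 31) = 1/(-5) = -⅕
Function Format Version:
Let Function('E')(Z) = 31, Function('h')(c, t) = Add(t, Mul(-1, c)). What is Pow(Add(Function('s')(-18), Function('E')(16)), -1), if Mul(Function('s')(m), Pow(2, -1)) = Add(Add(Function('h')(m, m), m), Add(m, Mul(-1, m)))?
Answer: Rational(-1, 5) ≈ -0.20000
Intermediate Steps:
Function('s')(m) = Mul(2, m) (Function('s')(m) = Mul(2, Add(Add(Add(m, Mul(-1, m)), m), Add(m, Mul(-1, m)))) = Mul(2, Add(Add(0, m), 0)) = Mul(2, Add(m, 0)) = Mul(2, m))
Pow(Add(Function('s')(-18), Function('E')(16)), -1) = Pow(Add(Mul(2, -18), 31), -1) = Pow(Add(-36, 31), -1) = Pow(-5, -1) = Rational(-1, 5)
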